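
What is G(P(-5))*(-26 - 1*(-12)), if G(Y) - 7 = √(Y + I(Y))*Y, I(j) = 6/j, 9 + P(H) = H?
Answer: -98 + 28*I*√707 ≈ -98.0 + 744.5*I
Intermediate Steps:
P(H) = -9 + H
G(Y) = 7 + Y*√(Y + 6/Y) (G(Y) = 7 + √(Y + 6/Y)*Y = 7 + Y*√(Y + 6/Y))
G(P(-5))*(-26 - 1*(-12)) = (7 + (-9 - 5)*√((-9 - 5) + 6/(-9 - 5)))*(-26 - 1*(-12)) = (7 - 14*√(-14 + 6/(-14)))*(-26 + 12) = (7 - 14*√(-14 + 6*(-1/14)))*(-14) = (7 - 14*√(-14 - 3/7))*(-14) = (7 - 2*I*√707)*(-14) = -98 + 28*I*√707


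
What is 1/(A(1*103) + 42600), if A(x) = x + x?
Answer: 1/42806 ≈ 2.3361e-5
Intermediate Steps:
A(x) = 2*x
1/(A(1*103) + 42600) = 1/(2*(1*103) + 42600) = 1/(2*103 + 42600) = 1/(206 + 42600) = 1/42806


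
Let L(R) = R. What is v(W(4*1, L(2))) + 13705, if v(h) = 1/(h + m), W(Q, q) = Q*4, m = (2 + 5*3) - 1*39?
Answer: 82229/6 ≈ 13705.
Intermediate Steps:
m = -22 (m = (2 + 15) - 39 = 17 - 39 = -22)
W(Q, q) = 4*Q
v(h) = 1/(-22 + h) (v(h) = 1/(h - 22) = 1/(-22 + h))
v(W(4*1, L(2))) + 13705 = 1/(-22 + 4*(4*1)) + 13705 = 1/(-22 + 4*4) + 13705 = 1/(-22 + 16) + 13705 = 1/(-6) + 13705 = -⅙ + 13705 = 82229/6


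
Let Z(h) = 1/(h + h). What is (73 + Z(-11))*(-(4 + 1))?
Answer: -8025/22 ≈ -364.77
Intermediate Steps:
Z(h) = 1/(2*h)
(73 + Z(-11))*(-(4 + 1)) = (73 + (½)/(-11))*(-(4 + 1)) = (73 + (½)*(-1/11))*(-1*5) = (73 - 1/22)*(-5) = (1605/22)*(-5) = -8025/22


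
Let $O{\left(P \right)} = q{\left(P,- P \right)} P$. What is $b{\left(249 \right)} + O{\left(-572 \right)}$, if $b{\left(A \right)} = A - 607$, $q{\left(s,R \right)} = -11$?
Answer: $5934$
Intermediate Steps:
$O{\left(P \right)} = - 11 P$
$b{\left(A \right)} = -607 + A$
$b{\left(249 \right)} + O{\left(-572 \right)} = \left(-607 + 249\right) - -6292 = -358 + 6292 = 5934$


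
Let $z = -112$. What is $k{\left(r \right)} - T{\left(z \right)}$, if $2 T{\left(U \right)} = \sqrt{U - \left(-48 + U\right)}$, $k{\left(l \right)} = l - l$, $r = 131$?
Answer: $- 2 \sqrt{3} \approx -3.4641$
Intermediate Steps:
$k{\left(l \right)} = 0$
$T{\left(U \right)} = 2 \sqrt{3}$ ($T{\left(U \right)} = \frac{\sqrt{U - \left(-48 + U\right)}}{2} = \frac{\sqrt{48}}{2} = \frac{4 \sqrt{3}}{2} = 2 \sqrt{3}$)
$k{\left(r \right)} - T{\left(z \right)} = 0 - 2 \sqrt{3} = - 2 \sqrt{3}$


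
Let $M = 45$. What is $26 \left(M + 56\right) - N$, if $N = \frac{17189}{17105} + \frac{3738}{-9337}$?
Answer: $\frac{419300289807}{159709385} \approx 2625.4$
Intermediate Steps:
$N = \frac{96555203}{159709385}$ ($N = 17189 \cdot \frac{1}{17105} + 3738 \left(- \frac{1}{9337}\right) = \frac{17189}{17105} - \frac{3738}{9337} = \frac{96555203}{159709385} \approx 0.60457$)
$26 \left(M + 56\right) - N = 26 \left(45 + 56\right) - \frac{96555203}{159709385} = 26 \cdot 101 - \frac{96555203}{159709385} = 2626 - \frac{96555203}{159709385} = \frac{419300289807}{159709385}$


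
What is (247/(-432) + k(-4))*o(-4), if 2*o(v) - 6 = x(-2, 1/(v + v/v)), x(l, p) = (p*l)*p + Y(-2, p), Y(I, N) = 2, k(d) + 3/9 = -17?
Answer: -270725/3888 ≈ -69.631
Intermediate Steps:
k(d) = -52/3 (k(d) = -1/3 - 17 = -52/3)
x(l, p) = 2 + l*p**2 (x(l, p) = (p*l)*p + 2 = (l*p)*p + 2 = l*p**2 + 2 = 2 + l*p**2)
o(v) = 4 - 1/(1 + v)**2 (o(v) = 3 + (2 - 2/(v + v/v)**2)/2 = 3 + (2 - 2/(v + 1)**2)/2 = 3 + (2 - 2/(1 + v)**2)/2 = 3 + (1 - 1/(1 + v)**2) = 4 - 1/(1 + v)**2)
(247/(-432) + k(-4))*o(-4) = (247/(-432) - 52/3)*(4 - 1/(1 - 4)**2) = (247*(-1/432) - 52/3)*(4 - 1/(-3)**2) = (-247/432 - 52/3)*(4 - 1*1/9) = -7735*(4 - 1/9)/432 = -7735/432*35/9 = -270725/3888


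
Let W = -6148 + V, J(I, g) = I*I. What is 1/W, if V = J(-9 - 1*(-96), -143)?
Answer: 1/1421 ≈ 0.00070373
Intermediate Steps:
J(I, g) = I**2
V = 7569 (V = (-9 - 1*(-96))**2 = (-9 + 96)**2 = 87**2 = 7569)
W = 1421 (W = -6148 + 7569 = 1421)
1/W = 1/1421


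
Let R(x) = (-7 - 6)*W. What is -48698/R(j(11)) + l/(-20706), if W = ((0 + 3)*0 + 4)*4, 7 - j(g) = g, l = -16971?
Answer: 6486351/27608 ≈ 234.94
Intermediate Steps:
j(g) = 7 - g
W = 16 (W = (3*0 + 4)*4 = (0 + 4)*4 = 4*4 = 16)
R(x) = -208 (R(x) = (-7 - 6)*16 = -13*16 = -208)
-48698/R(j(11)) + l/(-20706) = -48698/(-208) - 16971/(-20706) = -48698*(-1/208) - 16971*(-1/20706) = 1873/8 + 5657/6902 = 6486351/27608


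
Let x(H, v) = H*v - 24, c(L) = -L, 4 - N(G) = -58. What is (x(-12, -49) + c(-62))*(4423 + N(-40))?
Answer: 2807610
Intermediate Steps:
N(G) = 62 (N(G) = 4 - 1*(-58) = 4 + 58 = 62)
x(H, v) = -24 + H*v
(x(-12, -49) + c(-62))*(4423 + N(-40)) = ((-24 - 12*(-49)) - 1*(-62))*(4423 + 62) = ((-24 + 588) + 62)*4485 = (564 + 62)*4485 = 626*4485 = 2807610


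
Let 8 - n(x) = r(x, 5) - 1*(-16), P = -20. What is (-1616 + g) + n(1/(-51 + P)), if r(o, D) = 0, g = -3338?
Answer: -4962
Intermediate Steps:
n(x) = -8 (n(x) = 8 - (0 - 1*(-16)) = 8 - (0 + 16) = 8 - 1*16 = 8 - 16 = -8)
(-1616 + g) + n(1/(-51 + P)) = (-1616 - 3338) - 8 = -4954 - 8 = -4962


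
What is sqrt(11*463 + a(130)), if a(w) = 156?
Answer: sqrt(5249) ≈ 72.450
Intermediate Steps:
sqrt(11*463 + a(130)) = sqrt(11*463 + 156) = sqrt(5093 + 156) = sqrt(5249)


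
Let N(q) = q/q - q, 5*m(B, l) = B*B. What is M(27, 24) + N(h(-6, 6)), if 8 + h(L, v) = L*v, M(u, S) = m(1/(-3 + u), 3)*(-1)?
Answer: 129599/2880 ≈ 45.000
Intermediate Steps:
m(B, l) = B²/5 (m(B, l) = (B*B)/5 = B²/5)
M(u, S) = -1/(5*(-3 + u)²) (M(u, S) = ((1/(-3 + u))²/5)*(-1) = (1/(5*(-3 + u)²))*(-1) = -1/(5*(-3 + u)²))
h(L, v) = -8 + L*v
N(q) = 1 - q
M(27, 24) + N(h(-6, 6)) = -1/(5*(-3 + 27)²) + (1 - (-8 - 6*6)) = -⅕/24² + (1 - (-8 - 36)) = -⅕*1/576 + (1 - 1*(-44)) = -1/2880 + (1 + 44) = -1/2880 + 45 = 129599/2880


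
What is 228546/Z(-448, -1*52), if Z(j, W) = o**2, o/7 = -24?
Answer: 12697/1568 ≈ 8.0976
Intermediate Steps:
o = -168 (o = 7*(-24) = -168)
Z(j, W) = 28224 (Z(j, W) = (-168)**2 = 28224)
228546/Z(-448, -1*52) = 228546/28224 = 228546*(1/28224) = 12697/1568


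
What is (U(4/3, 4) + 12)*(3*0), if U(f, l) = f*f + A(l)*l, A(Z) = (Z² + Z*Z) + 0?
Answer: 0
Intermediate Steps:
A(Z) = 2*Z² (A(Z) = (Z² + Z²) + 0 = 2*Z² + 0 = 2*Z²)
U(f, l) = f² + 2*l³ (U(f, l) = f*f + (2*l²)*l = f² + 2*l³)
(U(4/3, 4) + 12)*(3*0) = (((4/3)² + 2*4³) + 12)*(3*0) = (((4*(⅓))² + 2*64) + 12)*0 = (((4/3)² + 128) + 12)*0 = ((16/9 + 128) + 12)*0 = (1168/9 + 12)*0 = (1276/9)*0 = 0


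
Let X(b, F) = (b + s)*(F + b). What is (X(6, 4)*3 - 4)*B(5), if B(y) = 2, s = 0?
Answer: 352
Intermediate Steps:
X(b, F) = b*(F + b) (X(b, F) = (b + 0)*(F + b) = b*(F + b))
(X(6, 4)*3 - 4)*B(5) = ((6*(4 + 6))*3 - 4)*2 = ((6*10)*3 - 4)*2 = (60*3 - 4)*2 = (180 - 4)*2 = 176*2 = 352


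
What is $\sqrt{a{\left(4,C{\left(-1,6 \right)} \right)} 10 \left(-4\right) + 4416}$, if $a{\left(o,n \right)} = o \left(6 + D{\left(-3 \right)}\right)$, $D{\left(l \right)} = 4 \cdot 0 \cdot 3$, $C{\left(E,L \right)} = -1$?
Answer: $24 \sqrt{6} \approx 58.788$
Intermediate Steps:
$D{\left(l \right)} = 0$ ($D{\left(l \right)} = 0 \cdot 3 = 0$)
$a{\left(o,n \right)} = 6 o$ ($a{\left(o,n \right)} = o \left(6 + 0\right) = o 6 = 6 o$)
$\sqrt{a{\left(4,C{\left(-1,6 \right)} \right)} 10 \left(-4\right) + 4416} = \sqrt{6 \cdot 4 \cdot 10 \left(-4\right) + 4416} = \sqrt{24 \cdot 10 \left(-4\right) + 4416} = \sqrt{240 \left(-4\right) + 4416} = \sqrt{-960 + 4416} = \sqrt{3456} = 24 \sqrt{6}$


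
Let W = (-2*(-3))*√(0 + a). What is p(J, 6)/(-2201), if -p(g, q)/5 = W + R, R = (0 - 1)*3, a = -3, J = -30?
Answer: -15/2201 + 30*I*√3/2201 ≈ -0.0068151 + 0.023608*I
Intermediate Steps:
W = 6*I*√3 (W = (-2*(-3))*√(0 - 3) = 6*√(-3) = 6*(I*√3) = 6*I*√3 ≈ 10.392*I)
R = -3 (R = -1*3 = -3)
p(g, q) = 15 - 30*I*√3 (p(g, q) = -5*(6*I*√3 - 3) = -5*(-3 + 6*I*√3) = 15 - 30*I*√3)
p(J, 6)/(-2201) = (15 - 30*I*√3)/(-2201) = (15 - 30*I*√3)*(-1/2201) = -15/2201 + 30*I*√3/2201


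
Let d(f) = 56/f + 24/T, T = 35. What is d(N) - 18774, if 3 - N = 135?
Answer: -21683668/1155 ≈ -18774.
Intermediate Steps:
N = -132 (N = 3 - 1*135 = 3 - 135 = -132)
d(f) = 24/35 + 56/f (d(f) = 56/f + 24/35 = 24/35 + 56/f)
d(N) - 18774 = (24/35 + 56/(-132)) - 18774 = (24/35 + 56*(-1/132)) - 18774 = (24/35 - 14/33) - 18774 = 302/1155 - 18774 = -21683668/1155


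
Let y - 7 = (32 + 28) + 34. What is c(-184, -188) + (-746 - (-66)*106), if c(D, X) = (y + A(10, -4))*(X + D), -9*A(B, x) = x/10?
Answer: -470078/15 ≈ -31339.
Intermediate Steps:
A(B, x) = -x/90 (A(B, x) = -x/(9*10) = -x/90)
y = 101 (y = 7 + ((32 + 28) + 34) = 7 + (60 + 34) = 7 + 94 = 101)
c(D, X) = 4547*D/45 + 4547*X/45 (c(D, X) = (101 - 1/90*(-4))*(X + D) = (101 + 2/45)*(D + X) = 4547*(D + X)/45 = 4547*D/45 + 4547*X/45)
c(-184, -188) + (-746 - (-66)*106) = ((4547/45)*(-184) + (4547/45)*(-188)) + (-746 - (-66)*106) = (-836648/45 - 854836/45) + (-746 - 1*(-6996)) = -563828/15 + (-746 + 6996) = -563828/15 + 6250 = -470078/15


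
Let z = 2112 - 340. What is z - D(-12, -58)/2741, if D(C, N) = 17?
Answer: 4857035/2741 ≈ 1772.0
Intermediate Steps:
z = 1772
z - D(-12, -58)/2741 = 1772 - 17/2741 = 4857035/2741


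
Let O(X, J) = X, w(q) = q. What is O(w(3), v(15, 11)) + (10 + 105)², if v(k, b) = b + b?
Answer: 13228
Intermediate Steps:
v(k, b) = 2*b
O(w(3), v(15, 11)) + (10 + 105)² = 3 + (10 + 105)² = 3 + 115² = 3 + 13225 = 13228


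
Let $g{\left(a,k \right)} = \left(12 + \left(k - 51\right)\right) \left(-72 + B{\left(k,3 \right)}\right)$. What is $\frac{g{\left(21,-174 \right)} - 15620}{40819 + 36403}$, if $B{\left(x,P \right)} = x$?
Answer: $\frac{18389}{38611} \approx 0.47626$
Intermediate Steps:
$g{\left(a,k \right)} = \left(-72 + k\right) \left(-39 + k\right)$ ($g{\left(a,k \right)} = \left(12 + \left(k - 51\right)\right) \left(-72 + k\right) = \left(12 + \left(-51 + k\right)\right) \left(-72 + k\right) = \left(-39 + k\right) \left(-72 + k\right) = \left(-72 + k\right) \left(-39 + k\right)$)
$\frac{g{\left(21,-174 \right)} - 15620}{40819 + 36403} = \frac{\left(2808 + \left(-174\right)^{2} - -19314\right) - 15620}{40819 + 36403} = \frac{\left(2808 + 30276 + 19314\right) - 15620}{77222} = \left(52398 - 15620\right) \frac{1}{77222} = 36778 \cdot \frac{1}{77222} = \frac{18389}{38611}$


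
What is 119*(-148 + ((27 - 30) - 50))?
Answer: -23919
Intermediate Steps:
119*(-148 + ((27 - 30) - 50)) = 119*(-148 + (-3 - 50)) = 119*(-148 - 53) = 119*(-201) = -23919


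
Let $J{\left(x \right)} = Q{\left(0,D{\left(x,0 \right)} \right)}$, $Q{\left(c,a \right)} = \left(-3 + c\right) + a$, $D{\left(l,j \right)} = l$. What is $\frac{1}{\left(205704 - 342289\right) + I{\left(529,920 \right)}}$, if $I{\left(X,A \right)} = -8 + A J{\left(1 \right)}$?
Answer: $- \frac{1}{138433} \approx -7.2237 \cdot 10^{-6}$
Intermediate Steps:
$Q{\left(c,a \right)} = -3 + a + c$
$J{\left(x \right)} = -3 + x$ ($J{\left(x \right)} = -3 + x + 0 = -3 + x$)
$I{\left(X,A \right)} = -8 - 2 A$ ($I{\left(X,A \right)} = -8 + A \left(-3 + 1\right) = -8 + A \left(-2\right) = -8 - 2 A$)
$\frac{1}{\left(205704 - 342289\right) + I{\left(529,920 \right)}} = \frac{1}{\left(205704 - 342289\right) - 1848} = \frac{1}{-136585 - 1848} = \frac{1}{-138433} = - \frac{1}{138433}$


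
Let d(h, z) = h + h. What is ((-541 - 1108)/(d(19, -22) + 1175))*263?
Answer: -433687/1213 ≈ -357.53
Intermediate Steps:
d(h, z) = 2*h
((-541 - 1108)/(d(19, -22) + 1175))*263 = ((-541 - 1108)/(2*19 + 1175))*263 = -1649/(38 + 1175)*263 = -1649/1213*263 = -433687/1213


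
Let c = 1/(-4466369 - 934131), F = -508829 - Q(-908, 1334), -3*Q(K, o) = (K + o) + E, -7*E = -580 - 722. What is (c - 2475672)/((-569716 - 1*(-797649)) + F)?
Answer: 13369866636001/1515877146000 ≈ 8.8199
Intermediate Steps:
E = 186 (E = -(-580 - 722)/7 = -⅐*(-1302) = 186)
Q(K, o) = -62 - K/3 - o/3 (Q(K, o) = -((K + o) + 186)/3 = -(186 + K + o)/3 = -62 - K/3 - o/3)
F = -508625 (F = -508829 - (-62 - ⅓*(-908) - ⅓*1334) = -508829 - (-62 + 908/3 - 1334/3) = -508829 - 1*(-204) = -508829 + 204 = -508625)
c = -1/5400500 (c = 1/(-5400500) = -1/5400500 ≈ -1.8517e-7)
(c - 2475672)/((-569716 - 1*(-797649)) + F) = (-1/5400500 - 2475672)/((-569716 - 1*(-797649)) - 508625) = -13369866636001/(5400500*((-569716 + 797649) - 508625)) = -13369866636001/(5400500*(227933 - 508625)) = -13369866636001/5400500/(-280692) = -13369866636001/5400500*(-1/280692) = 13369866636001/1515877146000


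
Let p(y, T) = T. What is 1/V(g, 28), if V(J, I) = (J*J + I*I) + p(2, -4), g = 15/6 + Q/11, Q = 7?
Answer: 484/382281 ≈ 0.0012661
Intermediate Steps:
g = 69/22 (g = 15/6 + 7/11 = 15*(⅙) + 7*(1/11) = 5/2 + 7/11 = 69/22 ≈ 3.1364)
V(J, I) = -4 + I² + J² (V(J, I) = (J*J + I*I) - 4 = (J² + I²) - 4 = (I² + J²) - 4 = -4 + I² + J²)
1/V(g, 28) = 1/(-4 + 28² + (69/22)²) = 1/(-4 + 784 + 4761/484) = 1/(382281/484) = 484/382281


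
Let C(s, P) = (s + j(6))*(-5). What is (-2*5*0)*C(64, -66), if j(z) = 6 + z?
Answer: 0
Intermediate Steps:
C(s, P) = -60 - 5*s (C(s, P) = (s + (6 + 6))*(-5) = (s + 12)*(-5) = (12 + s)*(-5) = -60 - 5*s)
(-2*5*0)*C(64, -66) = (-2*5*0)*(-60 - 5*64) = (-10*0)*(-60 - 320) = 0*(-380) = 0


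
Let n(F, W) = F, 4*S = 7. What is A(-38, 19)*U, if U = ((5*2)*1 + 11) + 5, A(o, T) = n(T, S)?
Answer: 494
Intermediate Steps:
S = 7/4 (S = (¼)*7 = 7/4 ≈ 1.7500)
A(o, T) = T
U = 26 (U = (10*1 + 11) + 5 = (10 + 11) + 5 = 21 + 5 = 26)
A(-38, 19)*U = 19*26 = 494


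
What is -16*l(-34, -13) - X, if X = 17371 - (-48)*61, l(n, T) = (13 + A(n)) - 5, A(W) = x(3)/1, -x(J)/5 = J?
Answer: -20187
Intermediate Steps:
x(J) = -5*J
A(W) = -15 (A(W) = -5*3/1 = -15*1 = -15)
l(n, T) = -7 (l(n, T) = (13 - 15) - 5 = -2 - 5 = -7)
X = 20299 (X = 17371 - 1*(-2928) = 17371 + 2928 = 20299)
-16*l(-34, -13) - X = -16*(-7) - 1*20299 = 112 - 20299 = -20187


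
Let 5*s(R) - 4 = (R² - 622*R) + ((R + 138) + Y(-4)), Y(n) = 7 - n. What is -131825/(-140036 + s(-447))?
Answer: 659125/222631 ≈ 2.9606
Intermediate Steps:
s(R) = 153/5 - 621*R/5 + R²/5 (s(R) = ⅘ + ((R² - 622*R) + ((R + 138) + (7 - 1*(-4))))/5 = ⅘ + ((R² - 622*R) + ((138 + R) + (7 + 4)))/5 = ⅘ + ((R² - 622*R) + ((138 + R) + 11))/5 = ⅘ + ((R² - 622*R) + (149 + R))/5 = ⅘ + (149 + R² - 621*R)/5 = ⅘ + (149/5 - 621*R/5 + R²/5) = 153/5 - 621*R/5 + R²/5)
-131825/(-140036 + s(-447)) = -131825/(-140036 + (153/5 - 621/5*(-447) + (⅕)*(-447)²)) = -131825/(-140036 + (153/5 + 277587/5 + (⅕)*199809)) = -131825/(-140036 + (153/5 + 277587/5 + 199809/5)) = -131825/(-140036 + 477549/5) = -131825/(-222631/5) = -131825*(-5/222631) = 659125/222631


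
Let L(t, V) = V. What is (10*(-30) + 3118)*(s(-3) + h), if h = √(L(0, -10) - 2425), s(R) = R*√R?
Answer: 2818*I*(√2435 - 3*√3) ≈ 1.2441e+5*I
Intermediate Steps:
s(R) = R^(3/2)
h = I*√2435 (h = √(-10 - 2425) = √(-2435) = I*√2435 ≈ 49.346*I)
(10*(-30) + 3118)*(s(-3) + h) = (10*(-30) + 3118)*((-3)^(3/2) + I*√2435) = (-300 + 3118)*(-3*I*√3 + I*√2435) = 2818*(I*√2435 - 3*I*√3) = -8454*I*√3 + 2818*I*√2435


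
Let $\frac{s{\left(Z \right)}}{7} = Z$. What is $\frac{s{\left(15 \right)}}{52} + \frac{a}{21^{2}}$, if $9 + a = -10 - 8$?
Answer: $\frac{4989}{2548} \approx 1.958$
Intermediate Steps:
$a = -27$ ($a = -9 - 18 = -27$)
$s{\left(Z \right)} = 7 Z$
$\frac{s{\left(15 \right)}}{52} + \frac{a}{21^{2}} = \frac{7 \cdot 15}{52} - \frac{27}{21^{2}} = 105 \cdot \frac{1}{52} - \frac{27}{441} = \frac{105}{52} - \frac{3}{49} = \frac{4989}{2548}$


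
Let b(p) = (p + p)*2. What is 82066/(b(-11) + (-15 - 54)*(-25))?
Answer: 82066/1681 ≈ 48.820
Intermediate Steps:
b(p) = 4*p (b(p) = (2*p)*2 = 4*p)
82066/(b(-11) + (-15 - 54)*(-25)) = 82066/(4*(-11) + (-15 - 54)*(-25)) = 82066/(-44 - 69*(-25)) = 82066/(-44 + 1725) = 82066/1681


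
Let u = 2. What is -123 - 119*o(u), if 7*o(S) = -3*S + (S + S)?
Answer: -89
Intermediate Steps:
o(S) = -S/7 (o(S) = (-3*S + (S + S))/7 = (-3*S + 2*S)/7 = (-S)/7 = -S/7)
-123 - 119*o(u) = -123 - (-17)*2 = -123 - 119*(-2/7) = -123 + 34 = -89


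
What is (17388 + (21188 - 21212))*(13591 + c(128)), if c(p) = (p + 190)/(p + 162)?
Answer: 34221908856/145 ≈ 2.3601e+8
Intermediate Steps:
c(p) = (190 + p)/(162 + p)
(17388 + (21188 - 21212))*(13591 + c(128)) = (17388 + (21188 - 21212))*(13591 + (190 + 128)/(162 + 128)) = (17388 - 24)*(13591 + 318/290) = 17364*(13591 + (1/290)*318) = 17364*(13591 + 159/145) = 17364*(1970854/145) = 34221908856/145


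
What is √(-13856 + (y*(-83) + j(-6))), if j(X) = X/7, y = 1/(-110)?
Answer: I*√8215283230/770 ≈ 117.71*I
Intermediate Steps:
y = -1/110 ≈ -0.0090909
j(X) = X/7 (j(X) = X*(⅐) = X/7)
√(-13856 + (y*(-83) + j(-6))) = √(-13856 + (-1/110*(-83) + (⅐)*(-6))) = √(-13856 + (83/110 - 6/7)) = √(-13856 - 79/770) = √(-10669199/770) = I*√8215283230/770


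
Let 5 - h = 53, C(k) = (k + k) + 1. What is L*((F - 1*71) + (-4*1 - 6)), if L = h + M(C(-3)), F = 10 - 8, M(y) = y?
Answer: 4187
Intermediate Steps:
C(k) = 1 + 2*k (C(k) = 2*k + 1 = 1 + 2*k)
h = -48 (h = 5 - 1*53 = 5 - 53 = -48)
F = 2
L = -53 (L = -48 + (1 + 2*(-3)) = -48 + (1 - 6) = -48 - 5 = -53)
L*((F - 1*71) + (-4*1 - 6)) = -53*((2 - 1*71) + (-4*1 - 6)) = -53*((2 - 71) + (-4 - 6)) = -53*(-69 - 10) = -53*(-79) = 4187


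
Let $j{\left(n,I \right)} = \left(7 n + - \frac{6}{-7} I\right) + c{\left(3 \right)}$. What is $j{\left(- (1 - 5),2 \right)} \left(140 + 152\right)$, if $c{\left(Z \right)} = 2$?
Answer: $\frac{64824}{7} \approx 9260.6$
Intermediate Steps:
$j{\left(n,I \right)} = 2 + 7 n + \frac{6 I}{7}$ ($j{\left(n,I \right)} = \left(7 n + - \frac{6}{-7} I\right) + 2 = \left(7 n + \left(-6\right) \left(- \frac{1}{7}\right) I\right) + 2 = \left(7 n + \frac{6 I}{7}\right) + 2 = 2 + 7 n + \frac{6 I}{7}$)
$j{\left(- (1 - 5),2 \right)} \left(140 + 152\right) = \left(2 + 7 \left(- (1 - 5)\right) + \frac{6}{7} \cdot 2\right) \left(140 + 152\right) = \left(2 + 7 \left(\left(-1\right) \left(-4\right)\right) + \frac{12}{7}\right) 292 = \left(2 + 7 \cdot 4 + \frac{12}{7}\right) 292 = \left(2 + 28 + \frac{12}{7}\right) 292 = \frac{222}{7} \cdot 292 = \frac{64824}{7}$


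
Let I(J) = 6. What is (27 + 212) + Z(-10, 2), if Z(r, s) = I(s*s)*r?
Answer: 179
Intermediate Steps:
Z(r, s) = 6*r
(27 + 212) + Z(-10, 2) = (27 + 212) + 6*(-10) = 239 - 60 = 179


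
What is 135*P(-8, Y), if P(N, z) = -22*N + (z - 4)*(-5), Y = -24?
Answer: 42660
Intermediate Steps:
P(N, z) = 20 - 22*N - 5*z (P(N, z) = -22*N + (-4 + z)*(-5) = -22*N + (20 - 5*z) = 20 - 22*N - 5*z)
135*P(-8, Y) = 135*(20 - 22*(-8) - 5*(-24)) = 135*(20 + 176 + 120) = 135*316 = 42660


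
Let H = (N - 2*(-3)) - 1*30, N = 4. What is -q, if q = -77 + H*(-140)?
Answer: -2723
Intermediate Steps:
H = -20 (H = (4 - 2*(-3)) - 1*30 = (4 + 6) - 30 = 10 - 30 = -20)
q = 2723 (q = -77 - 20*(-140) = -77 + 2800 = 2723)
-q = -1*2723 = -2723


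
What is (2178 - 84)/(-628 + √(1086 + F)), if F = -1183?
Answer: -1315032/394481 - 2094*I*√97/394481 ≈ -3.3336 - 0.05228*I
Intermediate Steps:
(2178 - 84)/(-628 + √(1086 + F)) = (2178 - 84)/(-628 + √(1086 - 1183)) = 2094/(-628 + √(-97)) = 2094/(-628 + I*√97)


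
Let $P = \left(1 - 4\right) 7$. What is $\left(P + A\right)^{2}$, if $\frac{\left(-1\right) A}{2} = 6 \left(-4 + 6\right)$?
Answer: $2025$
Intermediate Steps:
$A = -24$ ($A = - 2 \cdot 6 \left(-4 + 6\right) = - 2 \cdot 6 \cdot 2 = \left(-2\right) 12 = -24$)
$P = -21$ ($P = \left(-3\right) 7 = -21$)
$\left(P + A\right)^{2} = \left(-21 - 24\right)^{2} = \left(-45\right)^{2} = 2025$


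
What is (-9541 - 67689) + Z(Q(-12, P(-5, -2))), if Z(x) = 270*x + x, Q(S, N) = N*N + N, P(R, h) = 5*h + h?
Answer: -41458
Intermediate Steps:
P(R, h) = 6*h
Q(S, N) = N + N² (Q(S, N) = N² + N = N + N²)
Z(x) = 271*x
(-9541 - 67689) + Z(Q(-12, P(-5, -2))) = (-9541 - 67689) + 271*((6*(-2))*(1 + 6*(-2))) = -77230 + 271*(-12*(1 - 12)) = -77230 + 271*(-12*(-11)) = -77230 + 271*132 = -77230 + 35772 = -41458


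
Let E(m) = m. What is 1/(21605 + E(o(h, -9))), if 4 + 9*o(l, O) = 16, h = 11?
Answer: 3/64819 ≈ 4.6283e-5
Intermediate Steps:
o(l, O) = 4/3 (o(l, O) = -4/9 + (⅑)*16 = -4/9 + 16/9 = 4/3)
1/(21605 + E(o(h, -9))) = 1/(21605 + 4/3) = 1/(64819/3) = 3/64819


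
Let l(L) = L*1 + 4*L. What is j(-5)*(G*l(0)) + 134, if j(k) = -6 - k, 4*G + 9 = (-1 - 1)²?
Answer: 134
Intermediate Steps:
G = -5/4 (G = -9/4 + (-1 - 1)²/4 = -9/4 + (¼)*(-2)² = -9/4 + (¼)*4 = -9/4 + 1 = -5/4 ≈ -1.2500)
l(L) = 5*L (l(L) = L + 4*L = 5*L)
j(-5)*(G*l(0)) + 134 = (-6 - 1*(-5))*(-25*0/4) + 134 = (-6 + 5)*(-5/4*0) + 134 = -1*0 + 134 = 0 + 134 = 134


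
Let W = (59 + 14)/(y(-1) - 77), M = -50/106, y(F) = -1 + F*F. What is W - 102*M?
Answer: 192481/4081 ≈ 47.165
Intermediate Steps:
y(F) = -1 + F**2
M = -25/53 (M = -50*1/106 = -25/53 ≈ -0.47170)
W = -73/77 (W = (59 + 14)/((-1 + (-1)**2) - 77) = 73/((-1 + 1) - 77) = 73/(0 - 77) = 73/(-77) = 73*(-1/77) = -73/77 ≈ -0.94805)
W - 102*M = -73/77 - 102*(-25/53) = -73/77 + 2550/53 = 192481/4081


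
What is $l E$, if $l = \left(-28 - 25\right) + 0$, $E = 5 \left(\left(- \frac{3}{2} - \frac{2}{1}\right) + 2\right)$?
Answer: $\frac{795}{2} \approx 397.5$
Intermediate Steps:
$E = - \frac{15}{2}$ ($E = 5 \left(\left(\left(-3\right) \frac{1}{2} - 2\right) + 2\right) = 5 \left(\left(- \frac{3}{2} - 2\right) + 2\right) = 5 \left(- \frac{7}{2} + 2\right) = 5 \left(- \frac{3}{2}\right) = - \frac{15}{2} \approx -7.5$)
$l = -53$ ($l = -53 + 0 = -53$)
$l E = \left(-53\right) \left(- \frac{15}{2}\right) = \frac{795}{2}$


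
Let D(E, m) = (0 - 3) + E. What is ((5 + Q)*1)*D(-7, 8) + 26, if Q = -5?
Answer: 26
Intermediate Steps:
D(E, m) = -3 + E
((5 + Q)*1)*D(-7, 8) + 26 = ((5 - 5)*1)*(-3 - 7) + 26 = (0*1)*(-10) + 26 = 0*(-10) + 26 = 0 + 26 = 26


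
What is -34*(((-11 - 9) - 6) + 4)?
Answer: 748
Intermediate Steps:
-34*(((-11 - 9) - 6) + 4) = -34*((-20 - 6) + 4) = -34*(-26 + 4) = -34*(-22) = 748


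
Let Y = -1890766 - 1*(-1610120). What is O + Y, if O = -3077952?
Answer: -3358598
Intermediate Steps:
Y = -280646 (Y = -1890766 + 1610120 = -280646)
O + Y = -3077952 - 280646 = -3358598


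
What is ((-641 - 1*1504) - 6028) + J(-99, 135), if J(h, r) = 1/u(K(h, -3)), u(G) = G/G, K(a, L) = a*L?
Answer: -8172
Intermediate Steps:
K(a, L) = L*a
u(G) = 1
J(h, r) = 1 (J(h, r) = 1/1 = 1)
((-641 - 1*1504) - 6028) + J(-99, 135) = ((-641 - 1*1504) - 6028) + 1 = ((-641 - 1504) - 6028) + 1 = (-2145 - 6028) + 1 = -8173 + 1 = -8172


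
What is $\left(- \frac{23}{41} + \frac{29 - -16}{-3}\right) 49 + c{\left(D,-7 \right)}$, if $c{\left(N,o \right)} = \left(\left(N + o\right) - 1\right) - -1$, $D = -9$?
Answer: $- \frac{31918}{41} \approx -778.49$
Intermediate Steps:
$c{\left(N,o \right)} = N + o$ ($c{\left(N,o \right)} = \left(-1 + N + o\right) + 1 = N + o$)
$\left(- \frac{23}{41} + \frac{29 - -16}{-3}\right) 49 + c{\left(D,-7 \right)} = \left(- \frac{23}{41} + \frac{29 - -16}{-3}\right) 49 - 16 = \left(\left(-23\right) \frac{1}{41} + \left(29 + 16\right) \left(- \frac{1}{3}\right)\right) 49 - 16 = \left(- \frac{23}{41} + 45 \left(- \frac{1}{3}\right)\right) 49 - 16 = \left(- \frac{23}{41} - 15\right) 49 - 16 = \left(- \frac{638}{41}\right) 49 - 16 = - \frac{31262}{41} - 16 = - \frac{31918}{41}$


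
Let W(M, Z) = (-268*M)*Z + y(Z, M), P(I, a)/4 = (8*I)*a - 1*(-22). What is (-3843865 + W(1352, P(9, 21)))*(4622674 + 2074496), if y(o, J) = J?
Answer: -14915509804828530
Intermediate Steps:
P(I, a) = 88 + 32*I*a (P(I, a) = 4*((8*I)*a - 1*(-22)) = 4*(8*I*a + 22) = 4*(22 + 8*I*a) = 88 + 32*I*a)
W(M, Z) = M - 268*M*Z (W(M, Z) = (-268*M)*Z + M = -268*M*Z + M = M - 268*M*Z)
(-3843865 + W(1352, P(9, 21)))*(4622674 + 2074496) = (-3843865 + 1352*(1 - 268*(88 + 32*9*21)))*(4622674 + 2074496) = (-3843865 + 1352*(1 - 268*(88 + 6048)))*6697170 = (-3843865 + 1352*(1 - 268*6136))*6697170 = (-3843865 + 1352*(1 - 1644448))*6697170 = (-3843865 + 1352*(-1644447))*6697170 = (-3843865 - 2223292344)*6697170 = -2227136209*6697170 = -14915509804828530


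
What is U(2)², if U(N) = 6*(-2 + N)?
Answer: 0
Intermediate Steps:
U(N) = -12 + 6*N
U(2)² = (-12 + 6*2)² = (-12 + 12)² = 0² = 0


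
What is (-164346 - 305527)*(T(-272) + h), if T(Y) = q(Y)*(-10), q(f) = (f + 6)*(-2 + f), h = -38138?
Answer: 360382253794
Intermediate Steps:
q(f) = (-2 + f)*(6 + f) (q(f) = (6 + f)*(-2 + f) = (-2 + f)*(6 + f))
T(Y) = 120 - 40*Y - 10*Y² (T(Y) = (-12 + Y² + 4*Y)*(-10) = 120 - 40*Y - 10*Y²)
(-164346 - 305527)*(T(-272) + h) = (-164346 - 305527)*((120 - 40*(-272) - 10*(-272)²) - 38138) = -469873*((120 + 10880 - 10*73984) - 38138) = -469873*((120 + 10880 - 739840) - 38138) = -469873*(-728840 - 38138) = -469873*(-766978) = 360382253794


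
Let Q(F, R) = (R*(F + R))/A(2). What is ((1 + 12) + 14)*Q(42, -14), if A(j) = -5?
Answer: 10584/5 ≈ 2116.8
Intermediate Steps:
Q(F, R) = -R*(F + R)/5 (Q(F, R) = (R*(F + R))/(-5) = (R*(F + R))*(-1/5) = -R*(F + R)/5)
((1 + 12) + 14)*Q(42, -14) = ((1 + 12) + 14)*(-1/5*(-14)*(42 - 14)) = (13 + 14)*(-1/5*(-14)*28) = 27*(392/5) = 10584/5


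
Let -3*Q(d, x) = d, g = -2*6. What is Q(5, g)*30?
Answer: -50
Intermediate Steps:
g = -12
Q(d, x) = -d/3
Q(5, g)*30 = -1/3*5*30 = -5/3*30 = -50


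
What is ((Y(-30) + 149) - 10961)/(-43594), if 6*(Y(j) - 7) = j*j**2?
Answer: 15305/43594 ≈ 0.35108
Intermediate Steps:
Y(j) = 7 + j**3/6 (Y(j) = 7 + (j*j**2)/6 = 7 + j**3/6)
((Y(-30) + 149) - 10961)/(-43594) = (((7 + (1/6)*(-30)**3) + 149) - 10961)/(-43594) = (((7 + (1/6)*(-27000)) + 149) - 10961)*(-1/43594) = (((7 - 4500) + 149) - 10961)*(-1/43594) = ((-4493 + 149) - 10961)*(-1/43594) = (-4344 - 10961)*(-1/43594) = -15305*(-1/43594) = 15305/43594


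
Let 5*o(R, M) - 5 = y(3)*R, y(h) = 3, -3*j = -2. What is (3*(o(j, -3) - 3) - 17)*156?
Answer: -17004/5 ≈ -3400.8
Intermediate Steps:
j = ⅔ (j = -⅓*(-2) = ⅔ ≈ 0.66667)
o(R, M) = 1 + 3*R/5 (o(R, M) = 1 + (3*R)/5 = 1 + 3*R/5)
(3*(o(j, -3) - 3) - 17)*156 = (3*((1 + (⅗)*(⅔)) - 3) - 17)*156 = (3*((1 + ⅖) - 3) - 17)*156 = (3*(7/5 - 3) - 17)*156 = (3*(-8/5) - 17)*156 = (-24/5 - 17)*156 = -109/5*156 = -17004/5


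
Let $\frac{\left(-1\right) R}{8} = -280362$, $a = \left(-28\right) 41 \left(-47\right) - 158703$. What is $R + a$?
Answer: $2138149$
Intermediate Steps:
$a = -104747$ ($a = \left(-1148\right) \left(-47\right) - 158703 = 53956 - 158703 = -104747$)
$R = 2242896$ ($R = \left(-8\right) \left(-280362\right) = 2242896$)
$R + a = 2242896 - 104747 = 2138149$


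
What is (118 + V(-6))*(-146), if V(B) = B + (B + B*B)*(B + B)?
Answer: 36208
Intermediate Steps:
V(B) = B + 2*B*(B + B²) (V(B) = B + (B + B²)*(2*B) = B + 2*B*(B + B²))
(118 + V(-6))*(-146) = (118 - 6*(1 + 2*(-6) + 2*(-6)²))*(-146) = (118 - 6*(1 - 12 + 2*36))*(-146) = (118 - 6*(1 - 12 + 72))*(-146) = (118 - 6*61)*(-146) = (118 - 366)*(-146) = -248*(-146) = 36208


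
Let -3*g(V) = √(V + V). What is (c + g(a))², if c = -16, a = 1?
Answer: (48 + √2)²/9 ≈ 271.31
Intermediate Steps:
g(V) = -√2*√V/3 (g(V) = -√(V + V)/3 = -√2*√V/3)
(c + g(a))² = (-16 - √2*√1/3)² = (-16 - ⅓*√2*1)² = (-16 - √2/3)²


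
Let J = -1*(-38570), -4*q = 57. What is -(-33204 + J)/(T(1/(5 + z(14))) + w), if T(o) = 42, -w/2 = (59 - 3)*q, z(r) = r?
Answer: -2683/819 ≈ -3.2759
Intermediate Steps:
q = -57/4 (q = -1/4*57 = -57/4 ≈ -14.250)
w = 1596 (w = -2*(59 - 3)*(-57)/4 = -112*(-57)/4 = -2*(-798) = 1596)
J = 38570
-(-33204 + J)/(T(1/(5 + z(14))) + w) = -(-33204 + 38570)/(42 + 1596) = -5366/1638 = -1*2683/819 = -2683/819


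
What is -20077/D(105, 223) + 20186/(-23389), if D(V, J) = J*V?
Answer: -942236143/547653435 ≈ -1.7205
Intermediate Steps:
-20077/D(105, 223) + 20186/(-23389) = -20077/(223*105) + 20186/(-23389) = -20077/23415 + 20186*(-1/23389) = -20077*1/23415 - 20186/23389 = -20077/23415 - 20186/23389 = -942236143/547653435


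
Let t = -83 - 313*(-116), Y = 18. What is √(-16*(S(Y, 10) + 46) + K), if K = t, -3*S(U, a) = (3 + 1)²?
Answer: √320169/3 ≈ 188.61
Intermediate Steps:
S(U, a) = -16/3 (S(U, a) = -(3 + 1)²/3 = -⅓*4² = -⅓*16 = -16/3)
t = 36225 (t = -83 + 36308 = 36225)
K = 36225
√(-16*(S(Y, 10) + 46) + K) = √(-16*(-16/3 + 46) + 36225) = √(-16*122/3 + 36225) = √(-1952/3 + 36225) = √(106723/3) = √320169/3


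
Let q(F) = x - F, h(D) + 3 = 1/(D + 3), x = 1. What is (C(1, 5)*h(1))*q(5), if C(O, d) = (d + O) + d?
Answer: 121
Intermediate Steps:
C(O, d) = O + 2*d (C(O, d) = (O + d) + d = O + 2*d)
h(D) = -3 + 1/(3 + D) (h(D) = -3 + 1/(D + 3) = -3 + 1/(3 + D))
q(F) = 1 - F
(C(1, 5)*h(1))*q(5) = ((1 + 2*5)*((-8 - 3*1)/(3 + 1)))*(1 - 1*5) = ((1 + 10)*((-8 - 3)/4))*(1 - 5) = (11*((¼)*(-11)))*(-4) = (11*(-11/4))*(-4) = -121/4*(-4) = 121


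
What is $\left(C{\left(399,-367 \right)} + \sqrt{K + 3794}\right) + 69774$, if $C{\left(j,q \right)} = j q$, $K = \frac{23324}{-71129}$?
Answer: $-76659 + \frac{\sqrt{19193456615158}}{71129} \approx -76597.0$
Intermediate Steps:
$K = - \frac{23324}{71129}$ ($K = 23324 \left(- \frac{1}{71129}\right) = - \frac{23324}{71129} \approx -0.32791$)
$\left(C{\left(399,-367 \right)} + \sqrt{K + 3794}\right) + 69774 = \left(399 \left(-367\right) + \sqrt{- \frac{23324}{71129} + 3794}\right) + 69774 = \left(-146433 + \sqrt{\frac{269840102}{71129}}\right) + 69774 = \left(-146433 + \frac{\sqrt{19193456615158}}{71129}\right) + 69774 = -76659 + \frac{\sqrt{19193456615158}}{71129}$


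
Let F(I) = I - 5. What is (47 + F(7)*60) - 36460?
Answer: -36293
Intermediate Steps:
F(I) = -5 + I
(47 + F(7)*60) - 36460 = (47 + (-5 + 7)*60) - 36460 = (47 + 2*60) - 36460 = (47 + 120) - 36460 = 167 - 36460 = -36293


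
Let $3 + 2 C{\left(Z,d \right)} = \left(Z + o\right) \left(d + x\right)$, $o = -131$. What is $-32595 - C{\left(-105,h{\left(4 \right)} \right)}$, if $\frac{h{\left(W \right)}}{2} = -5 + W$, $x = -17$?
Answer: $- \frac{69671}{2} \approx -34836.0$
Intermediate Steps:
$h{\left(W \right)} = -10 + 2 W$ ($h{\left(W \right)} = 2 \left(-5 + W\right) = -10 + 2 W$)
$C{\left(Z,d \right)} = - \frac{3}{2} + \frac{\left(-131 + Z\right) \left(-17 + d\right)}{2}$ ($C{\left(Z,d \right)} = - \frac{3}{2} + \frac{\left(Z - 131\right) \left(d - 17\right)}{2} = - \frac{3}{2} + \frac{\left(-131 + Z\right) \left(-17 + d\right)}{2}$)
$-32595 - C{\left(-105,h{\left(4 \right)} \right)} = -32595 - \left(1112 - \frac{131 \left(-10 + 2 \cdot 4\right)}{2} - - \frac{1785}{2} + \frac{1}{2} \left(-105\right) \left(-10 + 2 \cdot 4\right)\right) = -32595 - \left(1112 - \frac{131 \left(-10 + 8\right)}{2} + \frac{1785}{2} + \frac{1}{2} \left(-105\right) \left(-10 + 8\right)\right) = -32595 - \left(1112 - -131 + \frac{1785}{2} + \frac{1}{2} \left(-105\right) \left(-2\right)\right) = -32595 - \left(1112 + 131 + \frac{1785}{2} + 105\right) = -32595 - \frac{4481}{2} = - \frac{69671}{2}$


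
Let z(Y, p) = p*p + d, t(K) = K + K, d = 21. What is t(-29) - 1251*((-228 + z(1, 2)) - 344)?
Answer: 684239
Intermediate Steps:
t(K) = 2*K
z(Y, p) = 21 + p² (z(Y, p) = p*p + 21 = p² + 21 = 21 + p²)
t(-29) - 1251*((-228 + z(1, 2)) - 344) = 2*(-29) - 1251*((-228 + (21 + 2²)) - 344) = -58 - 1251*((-228 + (21 + 4)) - 344) = -58 - 1251*((-228 + 25) - 344) = -58 - 1251*(-203 - 344) = -58 - 1251*(-547) = -58 + 684297 = 684239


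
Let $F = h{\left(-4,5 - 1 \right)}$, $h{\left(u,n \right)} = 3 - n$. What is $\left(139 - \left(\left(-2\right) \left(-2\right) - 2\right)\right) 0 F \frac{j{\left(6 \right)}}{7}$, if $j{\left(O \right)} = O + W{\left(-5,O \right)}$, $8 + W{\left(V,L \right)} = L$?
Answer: $0$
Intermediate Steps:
$W{\left(V,L \right)} = -8 + L$
$j{\left(O \right)} = -8 + 2 O$ ($j{\left(O \right)} = O + \left(-8 + O\right) = -8 + 2 O$)
$F = -1$ ($F = 3 - \left(5 - 1\right) = 3 - 4 = -1$)
$\left(139 - \left(\left(-2\right) \left(-2\right) - 2\right)\right) 0 F \frac{j{\left(6 \right)}}{7} = \left(139 - \left(\left(-2\right) \left(-2\right) - 2\right)\right) 0 \left(-1\right) \frac{-8 + 2 \cdot 6}{7} = \left(139 - \left(4 - 2\right)\right) 0 \left(-8 + 12\right) \frac{1}{7} = \left(139 - 2\right) 0 \cdot 4 \cdot \frac{1}{7} = \left(139 - 2\right) 0 \cdot \frac{4}{7} = 137 \cdot 0 = 0$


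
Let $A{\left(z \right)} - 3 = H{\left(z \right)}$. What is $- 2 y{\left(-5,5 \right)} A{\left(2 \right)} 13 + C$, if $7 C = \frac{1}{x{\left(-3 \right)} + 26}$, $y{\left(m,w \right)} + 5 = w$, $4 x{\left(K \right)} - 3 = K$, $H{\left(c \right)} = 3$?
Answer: $\frac{1}{182} \approx 0.0054945$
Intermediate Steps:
$x{\left(K \right)} = \frac{3}{4} + \frac{K}{4}$
$A{\left(z \right)} = 6$ ($A{\left(z \right)} = 3 + 3 = 6$)
$y{\left(m,w \right)} = -5 + w$
$C = \frac{1}{182}$ ($C = \frac{1}{7 \left(\left(\frac{3}{4} + \frac{1}{4} \left(-3\right)\right) + 26\right)} = \frac{1}{7 \left(\left(\frac{3}{4} - \frac{3}{4}\right) + 26\right)} = \frac{1}{7 \left(0 + 26\right)} = \frac{1}{7 \cdot 26} = \frac{1}{7} \cdot \frac{1}{26} = \frac{1}{182} \approx 0.0054945$)
$- 2 y{\left(-5,5 \right)} A{\left(2 \right)} 13 + C = - 2 \left(-5 + 5\right) 6 \cdot 13 + \frac{1}{182} = \left(-2\right) 0 \cdot 6 \cdot 13 + \frac{1}{182} = 0 \cdot 6 \cdot 13 + \frac{1}{182} = 0 \cdot 13 + \frac{1}{182} = 0 + \frac{1}{182} = \frac{1}{182}$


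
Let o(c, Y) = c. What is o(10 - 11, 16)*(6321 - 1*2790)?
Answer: -3531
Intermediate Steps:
o(10 - 11, 16)*(6321 - 1*2790) = (10 - 11)*(6321 - 1*2790) = -(6321 - 2790) = -1*3531 = -3531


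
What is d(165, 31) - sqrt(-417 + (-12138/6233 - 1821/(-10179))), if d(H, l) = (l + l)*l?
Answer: 1922 - 2*I*sqrt(5202755979575479)/7049523 ≈ 1922.0 - 20.464*I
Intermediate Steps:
d(H, l) = 2*l**2 (d(H, l) = (2*l)*l = 2*l**2)
d(165, 31) - sqrt(-417 + (-12138/6233 - 1821/(-10179))) = 2*31**2 - sqrt(-417 + (-12138/6233 - 1821/(-10179))) = 2*961 - sqrt(-417 + (-12138*1/6233 - 1821*(-1/10179))) = 1922 - sqrt(-417 + (-12138/6233 + 607/3393)) = 1922 - sqrt(-417 - 37400803/21148569) = 1922 - sqrt(-8856354076/21148569) = 1922 - 2*I*sqrt(5202755979575479)/7049523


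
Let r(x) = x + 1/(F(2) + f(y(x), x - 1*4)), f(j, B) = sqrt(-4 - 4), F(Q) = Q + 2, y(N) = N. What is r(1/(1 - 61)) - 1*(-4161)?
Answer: 83223/20 - I*sqrt(2)/12 ≈ 4161.1 - 0.11785*I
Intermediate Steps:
F(Q) = 2 + Q
f(j, B) = 2*I*sqrt(2) (f(j, B) = sqrt(-8) = 2*I*sqrt(2))
r(x) = x + 1/(4 + 2*I*sqrt(2)) (r(x) = x + 1/((2 + 2) + 2*I*sqrt(2)) = x + 1/(4 + 2*I*sqrt(2)))
r(1/(1 - 61)) - 1*(-4161) = (1/6 + 1/(1 - 61) - I*sqrt(2)/12) - 1*(-4161) = (1/6 + 1/(-60) - I*sqrt(2)/12) + 4161 = (1/6 - 1/60 - I*sqrt(2)/12) + 4161 = (3/20 - I*sqrt(2)/12) + 4161 = 83223/20 - I*sqrt(2)/12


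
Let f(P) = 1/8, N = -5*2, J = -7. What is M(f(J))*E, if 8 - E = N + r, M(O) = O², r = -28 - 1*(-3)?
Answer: 43/64 ≈ 0.67188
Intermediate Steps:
N = -10
r = -25 (r = -28 + 3 = -25)
f(P) = ⅛ (f(P) = 1*(⅛) = ⅛)
E = 43 (E = 8 - (-10 - 25) = 8 - 1*(-35) = 8 + 35 = 43)
M(f(J))*E = (⅛)²*43 = (1/64)*43 = 43/64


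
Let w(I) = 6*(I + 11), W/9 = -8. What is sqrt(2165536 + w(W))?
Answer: sqrt(2165170) ≈ 1471.5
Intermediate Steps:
W = -72 (W = 9*(-8) = -72)
w(I) = 66 + 6*I (w(I) = 6*(11 + I) = 66 + 6*I)
sqrt(2165536 + w(W)) = sqrt(2165536 + (66 + 6*(-72))) = sqrt(2165536 + (66 - 432)) = sqrt(2165536 - 366) = sqrt(2165170)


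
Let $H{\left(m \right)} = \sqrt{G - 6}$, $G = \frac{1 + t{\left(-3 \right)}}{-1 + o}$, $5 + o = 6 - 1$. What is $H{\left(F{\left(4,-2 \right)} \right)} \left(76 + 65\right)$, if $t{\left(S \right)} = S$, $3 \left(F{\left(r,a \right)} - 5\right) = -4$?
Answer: $282 i \approx 282.0 i$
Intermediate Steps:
$F{\left(r,a \right)} = \frac{11}{3}$ ($F{\left(r,a \right)} = 5 + \frac{1}{3} \left(-4\right) = 5 - \frac{4}{3} = \frac{11}{3}$)
$o = 0$ ($o = -5 + \left(6 - 1\right) = -5 + 5 = 0$)
$G = 2$ ($G = \frac{1 - 3}{-1 + 0} = - \frac{2}{-1} = \left(-2\right) \left(-1\right) = 2$)
$H{\left(m \right)} = 2 i$ ($H{\left(m \right)} = \sqrt{2 - 6} = \sqrt{-4} = 2 i$)
$H{\left(F{\left(4,-2 \right)} \right)} \left(76 + 65\right) = 2 i \left(76 + 65\right) = 2 i 141 = 282 i$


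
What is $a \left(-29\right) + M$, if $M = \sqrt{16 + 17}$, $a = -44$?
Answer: $1276 + \sqrt{33} \approx 1281.7$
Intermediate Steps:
$M = \sqrt{33} \approx 5.7446$
$a \left(-29\right) + M = \left(-44\right) \left(-29\right) + \sqrt{33} = 1276 + \sqrt{33}$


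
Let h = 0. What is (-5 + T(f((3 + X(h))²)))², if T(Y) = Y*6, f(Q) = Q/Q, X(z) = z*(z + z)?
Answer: 1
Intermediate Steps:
X(z) = 2*z² (X(z) = z*(2*z) = 2*z²)
f(Q) = 1
T(Y) = 6*Y
(-5 + T(f((3 + X(h))²)))² = (-5 + 6*1)² = (-5 + 6)² = 1² = 1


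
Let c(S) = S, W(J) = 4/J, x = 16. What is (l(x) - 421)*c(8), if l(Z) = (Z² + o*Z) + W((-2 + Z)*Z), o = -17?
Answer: -24471/7 ≈ -3495.9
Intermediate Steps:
l(Z) = Z² - 17*Z + 4/(Z*(-2 + Z)) (l(Z) = (Z² - 17*Z) + 4/(((-2 + Z)*Z)) = (Z² - 17*Z) + 4/((Z*(-2 + Z))) = (Z² - 17*Z) + 4*(1/(Z*(-2 + Z))) = (Z² - 17*Z) + 4/(Z*(-2 + Z)) = Z² - 17*Z + 4/(Z*(-2 + Z)))
(l(x) - 421)*c(8) = ((4 + 16²*(-17 + 16)*(-2 + 16))/(16*(-2 + 16)) - 421)*8 = ((1/16)*(4 + 256*(-1)*14)/14 - 421)*8 = ((1/16)*(1/14)*(4 - 3584) - 421)*8 = ((1/16)*(1/14)*(-3580) - 421)*8 = (-895/56 - 421)*8 = -24471/56*8 = -24471/7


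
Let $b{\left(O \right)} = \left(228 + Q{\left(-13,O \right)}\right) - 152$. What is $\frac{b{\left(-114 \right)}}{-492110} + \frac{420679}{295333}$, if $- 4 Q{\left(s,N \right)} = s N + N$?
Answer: $\frac{103549450634}{72668161315} \approx 1.425$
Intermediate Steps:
$Q{\left(s,N \right)} = - \frac{N}{4} - \frac{N s}{4}$ ($Q{\left(s,N \right)} = - \frac{s N + N}{4} = - \frac{N s + N}{4} = - \frac{N + N s}{4} = - \frac{N}{4} - \frac{N s}{4}$)
$b{\left(O \right)} = 76 + 3 O$ ($b{\left(O \right)} = \left(228 - \frac{O \left(1 - 13\right)}{4}\right) - 152 = \left(228 - \frac{1}{4} O \left(-12\right)\right) - 152 = \left(228 + 3 O\right) - 152 = 76 + 3 O$)
$\frac{b{\left(-114 \right)}}{-492110} + \frac{420679}{295333} = \frac{76 + 3 \left(-114\right)}{-492110} + \frac{420679}{295333} = \left(76 - 342\right) \left(- \frac{1}{492110}\right) + 420679 \cdot \frac{1}{295333} = \left(-266\right) \left(- \frac{1}{492110}\right) + \frac{420679}{295333} = \frac{133}{246055} + \frac{420679}{295333} = \frac{103549450634}{72668161315}$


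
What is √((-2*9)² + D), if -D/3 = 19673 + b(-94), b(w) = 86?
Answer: I*√58953 ≈ 242.8*I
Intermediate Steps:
D = -59277 (D = -3*(19673 + 86) = -3*19759 = -59277)
√((-2*9)² + D) = √((-2*9)² - 59277) = √((-18)² - 59277) = √(324 - 59277) = √(-58953) = I*√58953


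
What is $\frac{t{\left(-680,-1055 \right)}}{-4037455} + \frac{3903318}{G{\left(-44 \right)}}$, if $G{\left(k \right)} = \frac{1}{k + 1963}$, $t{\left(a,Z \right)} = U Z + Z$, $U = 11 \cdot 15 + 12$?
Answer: $\frac{6048484883747380}{807491} \approx 7.4905 \cdot 10^{9}$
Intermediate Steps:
$U = 177$ ($U = 165 + 12 = 177$)
$t{\left(a,Z \right)} = 178 Z$ ($t{\left(a,Z \right)} = 177 Z + Z = 178 Z$)
$G{\left(k \right)} = \frac{1}{1963 + k}$
$\frac{t{\left(-680,-1055 \right)}}{-4037455} + \frac{3903318}{G{\left(-44 \right)}} = \frac{178 \left(-1055\right)}{-4037455} + \frac{3903318}{\frac{1}{1963 - 44}} = \left(-187790\right) \left(- \frac{1}{4037455}\right) + \frac{3903318}{\frac{1}{1919}} = \frac{37558}{807491} + 3903318 \frac{1}{\frac{1}{1919}} = \frac{37558}{807491} + 3903318 \cdot 1919 = \frac{37558}{807491} + 7490467242 = \frac{6048484883747380}{807491}$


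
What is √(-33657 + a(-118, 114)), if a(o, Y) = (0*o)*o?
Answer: I*√33657 ≈ 183.46*I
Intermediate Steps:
a(o, Y) = 0 (a(o, Y) = 0*o = 0)
√(-33657 + a(-118, 114)) = √(-33657 + 0) = √(-33657) = I*√33657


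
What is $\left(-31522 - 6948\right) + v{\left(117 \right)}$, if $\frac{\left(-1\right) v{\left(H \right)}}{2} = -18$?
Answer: $-38434$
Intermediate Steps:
$v{\left(H \right)} = 36$ ($v{\left(H \right)} = \left(-2\right) \left(-18\right) = 36$)
$\left(-31522 - 6948\right) + v{\left(117 \right)} = \left(-31522 - 6948\right) + 36 = -38470 + 36 = -38434$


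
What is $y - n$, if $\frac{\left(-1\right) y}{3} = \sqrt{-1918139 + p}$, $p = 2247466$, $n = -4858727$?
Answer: $4858727 - 3 \sqrt{329327} \approx 4.857 \cdot 10^{6}$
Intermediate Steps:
$y = - 3 \sqrt{329327}$ ($y = - 3 \sqrt{-1918139 + 2247466} = - 3 \sqrt{329327} \approx -1721.6$)
$y - n = - 3 \sqrt{329327} - -4858727 = - 3 \sqrt{329327} + 4858727 = 4858727 - 3 \sqrt{329327}$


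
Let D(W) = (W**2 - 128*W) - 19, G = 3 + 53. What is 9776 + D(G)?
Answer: 5725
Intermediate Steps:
G = 56
D(W) = -19 + W**2 - 128*W
9776 + D(G) = 9776 + (-19 + 56**2 - 128*56) = 9776 + (-19 + 3136 - 7168) = 9776 - 4051 = 5725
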